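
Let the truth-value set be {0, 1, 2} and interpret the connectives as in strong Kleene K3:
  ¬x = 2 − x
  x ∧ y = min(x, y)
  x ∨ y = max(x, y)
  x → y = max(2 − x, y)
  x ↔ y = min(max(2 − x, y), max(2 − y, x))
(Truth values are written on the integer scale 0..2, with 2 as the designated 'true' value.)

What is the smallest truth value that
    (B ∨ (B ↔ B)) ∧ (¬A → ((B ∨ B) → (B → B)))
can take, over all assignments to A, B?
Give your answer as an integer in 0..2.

1

Take A = 0, B = 1:
B ↔ B = 1 ↔ 1 = 1
B ∨ (B ↔ B) = 1 ∨ 1 = 1
¬A = ¬0 = 2
B ∨ B = 1 ∨ 1 = 1
B → B = 1 → 1 = 1
(B ∨ B) → (B → B) = 1 → 1 = 1
¬A → ((B ∨ B) → (B → B)) = 2 → 1 = 1
(B ∨ (B ↔ B)) ∧ (¬A → ((B ∨ B) → (B → B))) = 1 ∧ 1 = 1
No assignment yields a value below 1, so this is the minimum.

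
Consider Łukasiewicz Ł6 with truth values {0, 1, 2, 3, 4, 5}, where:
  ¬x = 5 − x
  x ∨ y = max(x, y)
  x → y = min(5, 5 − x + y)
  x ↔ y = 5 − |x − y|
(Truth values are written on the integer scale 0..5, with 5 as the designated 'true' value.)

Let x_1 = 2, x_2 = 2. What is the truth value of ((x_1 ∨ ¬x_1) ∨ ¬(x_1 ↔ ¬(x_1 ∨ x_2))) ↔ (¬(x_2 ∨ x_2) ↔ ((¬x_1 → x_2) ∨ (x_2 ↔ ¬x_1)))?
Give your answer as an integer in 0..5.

¬x_1 = ¬2 = 3
x_1 ∨ ¬x_1 = 2 ∨ 3 = 3
x_1 ∨ x_2 = 2 ∨ 2 = 2
¬(x_1 ∨ x_2) = ¬2 = 3
x_1 ↔ ¬(x_1 ∨ x_2) = 2 ↔ 3 = 4
¬(x_1 ↔ ¬(x_1 ∨ x_2)) = ¬4 = 1
(x_1 ∨ ¬x_1) ∨ ¬(x_1 ↔ ¬(x_1 ∨ x_2)) = 3 ∨ 1 = 3
x_2 ∨ x_2 = 2 ∨ 2 = 2
¬(x_2 ∨ x_2) = ¬2 = 3
¬x_1 = ¬2 = 3
¬x_1 → x_2 = 3 → 2 = 4
¬x_1 = ¬2 = 3
x_2 ↔ ¬x_1 = 2 ↔ 3 = 4
(¬x_1 → x_2) ∨ (x_2 ↔ ¬x_1) = 4 ∨ 4 = 4
¬(x_2 ∨ x_2) ↔ ((¬x_1 → x_2) ∨ (x_2 ↔ ¬x_1)) = 3 ↔ 4 = 4
((x_1 ∨ ¬x_1) ∨ ¬(x_1 ↔ ¬(x_1 ∨ x_2))) ↔ (¬(x_2 ∨ x_2) ↔ ((¬x_1 → x_2) ∨ (x_2 ↔ ¬x_1))) = 3 ↔ 4 = 4

4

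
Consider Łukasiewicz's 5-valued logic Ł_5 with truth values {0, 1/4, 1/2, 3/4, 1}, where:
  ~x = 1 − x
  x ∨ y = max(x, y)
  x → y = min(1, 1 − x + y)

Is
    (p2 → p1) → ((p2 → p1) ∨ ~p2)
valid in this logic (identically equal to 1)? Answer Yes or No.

At p1 = 3/4, p2 = 3/4, for instance:
p2 → p1 = 3/4 → 3/4 = 1
~p2 = ~3/4 = 1/4
(p2 → p1) ∨ ~p2 = 1 ∨ 1/4 = 1
(p2 → p1) → ((p2 → p1) ∨ ~p2) = 1 → 1 = 1
and checking the remaining 24 assignments likewise gives ≥ 1 in every case.

Yes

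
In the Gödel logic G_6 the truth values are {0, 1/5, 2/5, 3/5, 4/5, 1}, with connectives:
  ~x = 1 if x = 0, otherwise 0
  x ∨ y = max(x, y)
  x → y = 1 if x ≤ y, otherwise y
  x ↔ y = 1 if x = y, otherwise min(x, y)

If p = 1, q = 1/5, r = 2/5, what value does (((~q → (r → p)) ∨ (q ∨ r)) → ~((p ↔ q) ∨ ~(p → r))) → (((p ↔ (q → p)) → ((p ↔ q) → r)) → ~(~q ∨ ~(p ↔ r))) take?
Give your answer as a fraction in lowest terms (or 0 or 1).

1

~q = ~1/5 = 0
r → p = 2/5 → 1 = 1
~q → (r → p) = 0 → 1 = 1
q ∨ r = 1/5 ∨ 2/5 = 2/5
(~q → (r → p)) ∨ (q ∨ r) = 1 ∨ 2/5 = 1
p ↔ q = 1 ↔ 1/5 = 1/5
p → r = 1 → 2/5 = 2/5
~(p → r) = ~2/5 = 0
(p ↔ q) ∨ ~(p → r) = 1/5 ∨ 0 = 1/5
~((p ↔ q) ∨ ~(p → r)) = ~1/5 = 0
((~q → (r → p)) ∨ (q ∨ r)) → ~((p ↔ q) ∨ ~(p → r)) = 1 → 0 = 0
q → p = 1/5 → 1 = 1
p ↔ (q → p) = 1 ↔ 1 = 1
p ↔ q = 1 ↔ 1/5 = 1/5
(p ↔ q) → r = 1/5 → 2/5 = 1
(p ↔ (q → p)) → ((p ↔ q) → r) = 1 → 1 = 1
~q = ~1/5 = 0
p ↔ r = 1 ↔ 2/5 = 2/5
~(p ↔ r) = ~2/5 = 0
~q ∨ ~(p ↔ r) = 0 ∨ 0 = 0
~(~q ∨ ~(p ↔ r)) = ~0 = 1
((p ↔ (q → p)) → ((p ↔ q) → r)) → ~(~q ∨ ~(p ↔ r)) = 1 → 1 = 1
(((~q → (r → p)) ∨ (q ∨ r)) → ~((p ↔ q) ∨ ~(p → r))) → (((p ↔ (q → p)) → ((p ↔ q) → r)) → ~(~q ∨ ~(p ↔ r))) = 0 → 1 = 1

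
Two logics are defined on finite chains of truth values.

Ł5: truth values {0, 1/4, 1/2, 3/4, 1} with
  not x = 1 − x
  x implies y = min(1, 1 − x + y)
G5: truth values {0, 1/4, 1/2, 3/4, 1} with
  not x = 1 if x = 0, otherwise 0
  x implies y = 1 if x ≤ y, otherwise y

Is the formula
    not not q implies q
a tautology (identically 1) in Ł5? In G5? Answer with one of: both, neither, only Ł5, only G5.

In Ł5: every assignment gives 1 — tautology.
In G5: at q = 1/4 the value is 1/4 — not a tautology.

only Ł5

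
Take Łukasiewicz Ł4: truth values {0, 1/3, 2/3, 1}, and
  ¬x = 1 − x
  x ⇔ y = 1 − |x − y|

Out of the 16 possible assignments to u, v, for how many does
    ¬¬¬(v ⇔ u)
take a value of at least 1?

u = 0, v = 0 ↦ 0  <
u = 0, v = 1/3 ↦ 1/3  <
u = 0, v = 2/3 ↦ 2/3  <
u = 0, v = 1 ↦ 1  ≥
u = 1/3, v = 0 ↦ 1/3  <
u = 1/3, v = 1/3 ↦ 0  <
u = 1/3, v = 2/3 ↦ 1/3  <
u = 1/3, v = 1 ↦ 2/3  <
u = 2/3, v = 0 ↦ 2/3  <
u = 2/3, v = 1/3 ↦ 1/3  <
u = 2/3, v = 2/3 ↦ 0  <
u = 2/3, v = 1 ↦ 1/3  <
u = 1, v = 0 ↦ 1  ≥
u = 1, v = 1/3 ↦ 2/3  <
u = 1, v = 2/3 ↦ 1/3  <
u = 1, v = 1 ↦ 0  <
So 2 of the 16 assignments meet the threshold.

2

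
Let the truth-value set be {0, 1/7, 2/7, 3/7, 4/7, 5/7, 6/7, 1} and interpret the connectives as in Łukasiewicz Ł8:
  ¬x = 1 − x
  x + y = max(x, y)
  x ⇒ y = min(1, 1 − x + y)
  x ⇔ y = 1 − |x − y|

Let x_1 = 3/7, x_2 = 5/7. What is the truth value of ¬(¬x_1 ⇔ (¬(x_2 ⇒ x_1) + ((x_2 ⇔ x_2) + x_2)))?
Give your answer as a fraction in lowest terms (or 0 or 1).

3/7

¬x_1 = ¬3/7 = 4/7
x_2 ⇒ x_1 = 5/7 ⇒ 3/7 = 5/7
¬(x_2 ⇒ x_1) = ¬5/7 = 2/7
x_2 ⇔ x_2 = 5/7 ⇔ 5/7 = 1
(x_2 ⇔ x_2) + x_2 = 1 + 5/7 = 1
¬(x_2 ⇒ x_1) + ((x_2 ⇔ x_2) + x_2) = 2/7 + 1 = 1
¬x_1 ⇔ (¬(x_2 ⇒ x_1) + ((x_2 ⇔ x_2) + x_2)) = 4/7 ⇔ 1 = 4/7
¬(¬x_1 ⇔ (¬(x_2 ⇒ x_1) + ((x_2 ⇔ x_2) + x_2))) = ¬4/7 = 3/7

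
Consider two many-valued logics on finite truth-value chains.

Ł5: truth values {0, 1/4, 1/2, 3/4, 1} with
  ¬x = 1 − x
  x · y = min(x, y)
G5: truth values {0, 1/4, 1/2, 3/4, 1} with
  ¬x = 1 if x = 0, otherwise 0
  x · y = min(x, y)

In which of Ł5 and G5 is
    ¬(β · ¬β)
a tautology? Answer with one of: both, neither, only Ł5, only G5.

In Ł5: at β = 1/4 the value is 3/4 — not a tautology.
In G5: every assignment gives 1 — tautology.

only G5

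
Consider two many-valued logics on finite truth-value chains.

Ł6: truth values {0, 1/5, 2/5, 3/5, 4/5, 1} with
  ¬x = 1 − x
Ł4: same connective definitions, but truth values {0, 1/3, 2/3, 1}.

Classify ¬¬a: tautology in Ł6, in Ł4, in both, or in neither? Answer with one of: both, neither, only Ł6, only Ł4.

neither

In Ł6: at a = 0 the value is 0 — not a tautology.
In Ł4: at a = 0 the value is 0 — not a tautology.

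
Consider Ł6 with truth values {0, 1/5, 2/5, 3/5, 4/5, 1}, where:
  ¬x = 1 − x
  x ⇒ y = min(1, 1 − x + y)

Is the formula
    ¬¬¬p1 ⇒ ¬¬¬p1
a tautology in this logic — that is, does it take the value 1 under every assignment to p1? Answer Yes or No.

Yes

p1 = 0 ↦ 1
p1 = 1/5 ↦ 1
p1 = 2/5 ↦ 1
p1 = 3/5 ↦ 1
p1 = 4/5 ↦ 1
p1 = 1 ↦ 1
Every assignment gives a value ≥ 1.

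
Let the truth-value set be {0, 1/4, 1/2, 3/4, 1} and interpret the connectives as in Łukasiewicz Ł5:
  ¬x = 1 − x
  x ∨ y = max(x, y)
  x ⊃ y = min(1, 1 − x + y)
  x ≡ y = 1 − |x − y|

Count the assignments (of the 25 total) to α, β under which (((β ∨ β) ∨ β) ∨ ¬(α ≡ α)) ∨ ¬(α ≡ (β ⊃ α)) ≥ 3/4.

value 1: 6 assignments (counts)
value 3/4: 8 assignments (counts)
value 1/2: 7 assignments
value 1/4: 3 assignments
value 0: 1 assignment
So 14 of the 25 assignments meet the threshold.

14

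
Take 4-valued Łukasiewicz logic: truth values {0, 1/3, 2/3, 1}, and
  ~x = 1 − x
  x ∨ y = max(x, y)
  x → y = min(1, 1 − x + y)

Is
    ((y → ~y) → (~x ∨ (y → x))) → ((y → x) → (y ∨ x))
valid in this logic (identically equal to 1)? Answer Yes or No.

No

Counterexample: take x = 0, y = 0.
~y = ~0 = 1
y → ~y = 0 → 1 = 1
~x = ~0 = 1
y → x = 0 → 0 = 1
~x ∨ (y → x) = 1 ∨ 1 = 1
(y → ~y) → (~x ∨ (y → x)) = 1 → 1 = 1
y → x = 0 → 0 = 1
y ∨ x = 0 ∨ 0 = 0
(y → x) → (y ∨ x) = 1 → 0 = 0
((y → ~y) → (~x ∨ (y → x))) → ((y → x) → (y ∨ x)) = 1 → 0 = 0
This gives 0 ≠ 1.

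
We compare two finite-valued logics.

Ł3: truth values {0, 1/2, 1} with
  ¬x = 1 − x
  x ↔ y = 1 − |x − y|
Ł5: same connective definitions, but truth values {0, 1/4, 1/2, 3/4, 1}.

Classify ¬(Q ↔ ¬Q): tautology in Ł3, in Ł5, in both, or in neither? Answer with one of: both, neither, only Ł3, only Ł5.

In Ł3: at Q = 1/2 the value is 0 — not a tautology.
In Ł5: at Q = 1/4 the value is 1/2 — not a tautology.

neither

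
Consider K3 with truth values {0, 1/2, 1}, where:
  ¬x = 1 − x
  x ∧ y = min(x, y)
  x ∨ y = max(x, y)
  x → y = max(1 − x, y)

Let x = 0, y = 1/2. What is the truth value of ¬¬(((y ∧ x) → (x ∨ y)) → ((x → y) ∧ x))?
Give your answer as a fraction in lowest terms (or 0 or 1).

y ∧ x = 1/2 ∧ 0 = 0
x ∨ y = 0 ∨ 1/2 = 1/2
(y ∧ x) → (x ∨ y) = 0 → 1/2 = 1
x → y = 0 → 1/2 = 1
(x → y) ∧ x = 1 ∧ 0 = 0
((y ∧ x) → (x ∨ y)) → ((x → y) ∧ x) = 1 → 0 = 0
¬(((y ∧ x) → (x ∨ y)) → ((x → y) ∧ x)) = ¬0 = 1
¬¬(((y ∧ x) → (x ∨ y)) → ((x → y) ∧ x)) = ¬1 = 0

0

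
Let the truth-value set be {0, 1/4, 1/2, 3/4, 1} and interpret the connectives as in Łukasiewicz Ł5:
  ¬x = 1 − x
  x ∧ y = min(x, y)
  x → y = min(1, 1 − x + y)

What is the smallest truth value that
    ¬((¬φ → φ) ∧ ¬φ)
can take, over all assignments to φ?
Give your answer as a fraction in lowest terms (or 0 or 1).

Take φ = 1/4:
¬φ = ¬1/4 = 3/4
¬φ → φ = 3/4 → 1/4 = 1/2
¬φ = ¬1/4 = 3/4
(¬φ → φ) ∧ ¬φ = 1/2 ∧ 3/4 = 1/2
¬((¬φ → φ) ∧ ¬φ) = ¬1/2 = 1/2
No assignment yields a value below 1/2, so this is the minimum.

1/2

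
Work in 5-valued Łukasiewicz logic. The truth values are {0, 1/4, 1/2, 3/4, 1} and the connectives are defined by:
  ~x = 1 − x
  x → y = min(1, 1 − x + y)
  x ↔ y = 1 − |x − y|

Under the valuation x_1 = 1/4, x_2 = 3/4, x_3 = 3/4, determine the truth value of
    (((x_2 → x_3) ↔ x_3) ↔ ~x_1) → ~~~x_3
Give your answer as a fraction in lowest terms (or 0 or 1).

x_2 → x_3 = 3/4 → 3/4 = 1
(x_2 → x_3) ↔ x_3 = 1 ↔ 3/4 = 3/4
~x_1 = ~1/4 = 3/4
((x_2 → x_3) ↔ x_3) ↔ ~x_1 = 3/4 ↔ 3/4 = 1
~x_3 = ~3/4 = 1/4
~~x_3 = ~1/4 = 3/4
~~~x_3 = ~3/4 = 1/4
(((x_2 → x_3) ↔ x_3) ↔ ~x_1) → ~~~x_3 = 1 → 1/4 = 1/4

1/4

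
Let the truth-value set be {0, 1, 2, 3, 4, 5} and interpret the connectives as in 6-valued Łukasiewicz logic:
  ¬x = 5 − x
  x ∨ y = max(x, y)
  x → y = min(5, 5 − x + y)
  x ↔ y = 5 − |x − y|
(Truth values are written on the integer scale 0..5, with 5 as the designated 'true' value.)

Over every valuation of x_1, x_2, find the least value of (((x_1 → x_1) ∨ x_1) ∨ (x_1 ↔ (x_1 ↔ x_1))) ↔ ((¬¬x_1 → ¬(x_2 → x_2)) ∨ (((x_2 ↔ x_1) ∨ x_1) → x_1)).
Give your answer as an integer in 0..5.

3

Take x_1 = 2, x_2 = 1:
x_1 → x_1 = 2 → 2 = 5
(x_1 → x_1) ∨ x_1 = 5 ∨ 2 = 5
x_1 ↔ x_1 = 2 ↔ 2 = 5
x_1 ↔ (x_1 ↔ x_1) = 2 ↔ 5 = 2
((x_1 → x_1) ∨ x_1) ∨ (x_1 ↔ (x_1 ↔ x_1)) = 5 ∨ 2 = 5
¬x_1 = ¬2 = 3
¬¬x_1 = ¬3 = 2
x_2 → x_2 = 1 → 1 = 5
¬(x_2 → x_2) = ¬5 = 0
¬¬x_1 → ¬(x_2 → x_2) = 2 → 0 = 3
x_2 ↔ x_1 = 1 ↔ 2 = 4
(x_2 ↔ x_1) ∨ x_1 = 4 ∨ 2 = 4
((x_2 ↔ x_1) ∨ x_1) → x_1 = 4 → 2 = 3
(¬¬x_1 → ¬(x_2 → x_2)) ∨ (((x_2 ↔ x_1) ∨ x_1) → x_1) = 3 ∨ 3 = 3
(((x_1 → x_1) ∨ x_1) ∨ (x_1 ↔ (x_1 ↔ x_1))) ↔ ((¬¬x_1 → ¬(x_2 → x_2)) ∨ (((x_2 ↔ x_1) ∨ x_1) → x_1)) = 5 ↔ 3 = 3
No assignment yields a value below 3, so this is the minimum.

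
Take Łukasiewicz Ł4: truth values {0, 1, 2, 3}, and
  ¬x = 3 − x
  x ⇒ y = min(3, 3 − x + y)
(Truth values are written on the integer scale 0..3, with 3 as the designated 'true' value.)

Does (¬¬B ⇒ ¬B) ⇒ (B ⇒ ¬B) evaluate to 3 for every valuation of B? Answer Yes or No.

Yes

B = 0 ↦ 3
B = 1 ↦ 3
B = 2 ↦ 3
B = 3 ↦ 3
Every assignment gives a value ≥ 3.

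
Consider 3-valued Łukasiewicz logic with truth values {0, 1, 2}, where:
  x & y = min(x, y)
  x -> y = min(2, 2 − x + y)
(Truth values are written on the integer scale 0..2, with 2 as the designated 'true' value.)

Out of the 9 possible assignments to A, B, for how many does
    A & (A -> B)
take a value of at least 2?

A = 0, B = 0 ↦ 0  <
A = 0, B = 1 ↦ 0  <
A = 0, B = 2 ↦ 0  <
A = 1, B = 0 ↦ 1  <
A = 1, B = 1 ↦ 1  <
A = 1, B = 2 ↦ 1  <
A = 2, B = 0 ↦ 0  <
A = 2, B = 1 ↦ 1  <
A = 2, B = 2 ↦ 2  ≥
So 1 of the 9 assignments meets the threshold.

1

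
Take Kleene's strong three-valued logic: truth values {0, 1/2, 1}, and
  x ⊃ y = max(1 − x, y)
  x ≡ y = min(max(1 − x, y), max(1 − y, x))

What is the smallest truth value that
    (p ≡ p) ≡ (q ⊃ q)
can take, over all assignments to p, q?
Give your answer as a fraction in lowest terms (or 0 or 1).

Take p = 0, q = 1/2:
p ≡ p = 0 ≡ 0 = 1
q ⊃ q = 1/2 ⊃ 1/2 = 1/2
(p ≡ p) ≡ (q ⊃ q) = 1 ≡ 1/2 = 1/2
No assignment yields a value below 1/2, so this is the minimum.

1/2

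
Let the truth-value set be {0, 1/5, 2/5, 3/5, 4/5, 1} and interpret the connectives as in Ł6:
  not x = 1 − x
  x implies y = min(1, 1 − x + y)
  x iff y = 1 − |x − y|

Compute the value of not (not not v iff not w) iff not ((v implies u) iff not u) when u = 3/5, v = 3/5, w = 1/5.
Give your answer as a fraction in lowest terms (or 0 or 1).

not v = not 3/5 = 2/5
not not v = not 2/5 = 3/5
not w = not 1/5 = 4/5
not not v iff not w = 3/5 iff 4/5 = 4/5
not (not not v iff not w) = not 4/5 = 1/5
v implies u = 3/5 implies 3/5 = 1
not u = not 3/5 = 2/5
(v implies u) iff not u = 1 iff 2/5 = 2/5
not ((v implies u) iff not u) = not 2/5 = 3/5
not (not not v iff not w) iff not ((v implies u) iff not u) = 1/5 iff 3/5 = 3/5

3/5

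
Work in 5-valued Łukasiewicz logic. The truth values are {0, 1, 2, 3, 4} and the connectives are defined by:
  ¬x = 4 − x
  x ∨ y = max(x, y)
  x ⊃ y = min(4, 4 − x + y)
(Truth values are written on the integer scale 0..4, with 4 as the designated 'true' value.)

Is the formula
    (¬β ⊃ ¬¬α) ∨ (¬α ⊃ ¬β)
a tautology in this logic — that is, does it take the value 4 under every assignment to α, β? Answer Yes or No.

No

Counterexample: take α = 0, β = 1.
¬β = ¬1 = 3
¬α = ¬0 = 4
¬¬α = ¬4 = 0
¬β ⊃ ¬¬α = 3 ⊃ 0 = 1
¬α = ¬0 = 4
¬β = ¬1 = 3
¬α ⊃ ¬β = 4 ⊃ 3 = 3
(¬β ⊃ ¬¬α) ∨ (¬α ⊃ ¬β) = 1 ∨ 3 = 3
This gives 3 ≠ 4.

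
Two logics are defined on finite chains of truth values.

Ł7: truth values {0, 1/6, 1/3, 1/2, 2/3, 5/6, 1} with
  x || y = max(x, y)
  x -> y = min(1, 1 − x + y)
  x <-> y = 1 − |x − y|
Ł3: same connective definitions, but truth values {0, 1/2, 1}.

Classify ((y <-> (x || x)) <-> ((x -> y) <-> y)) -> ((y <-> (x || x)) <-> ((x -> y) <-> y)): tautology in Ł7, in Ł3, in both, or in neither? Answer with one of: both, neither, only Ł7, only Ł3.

In Ł7: every assignment gives 1 — tautology.
In Ł3: every assignment gives 1 — tautology.

both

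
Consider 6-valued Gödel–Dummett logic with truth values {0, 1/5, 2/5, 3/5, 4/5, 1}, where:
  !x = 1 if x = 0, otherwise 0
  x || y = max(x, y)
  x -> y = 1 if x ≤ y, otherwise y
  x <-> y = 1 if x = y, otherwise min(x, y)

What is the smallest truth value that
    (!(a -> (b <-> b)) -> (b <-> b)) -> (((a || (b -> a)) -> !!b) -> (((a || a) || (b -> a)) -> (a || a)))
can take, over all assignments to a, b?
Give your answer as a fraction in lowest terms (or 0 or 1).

Take a = 1/5, b = 1/5:
b <-> b = 1/5 <-> 1/5 = 1
a -> (b <-> b) = 1/5 -> 1 = 1
!(a -> (b <-> b)) = !1 = 0
b <-> b = 1/5 <-> 1/5 = 1
!(a -> (b <-> b)) -> (b <-> b) = 0 -> 1 = 1
b -> a = 1/5 -> 1/5 = 1
a || (b -> a) = 1/5 || 1 = 1
!b = !1/5 = 0
!!b = !0 = 1
(a || (b -> a)) -> !!b = 1 -> 1 = 1
a || a = 1/5 || 1/5 = 1/5
b -> a = 1/5 -> 1/5 = 1
(a || a) || (b -> a) = 1/5 || 1 = 1
a || a = 1/5 || 1/5 = 1/5
((a || a) || (b -> a)) -> (a || a) = 1 -> 1/5 = 1/5
((a || (b -> a)) -> !!b) -> (((a || a) || (b -> a)) -> (a || a)) = 1 -> 1/5 = 1/5
(!(a -> (b <-> b)) -> (b <-> b)) -> (((a || (b -> a)) -> !!b) -> (((a || a) || (b -> a)) -> (a || a))) = 1 -> 1/5 = 1/5
No assignment yields a value below 1/5, so this is the minimum.

1/5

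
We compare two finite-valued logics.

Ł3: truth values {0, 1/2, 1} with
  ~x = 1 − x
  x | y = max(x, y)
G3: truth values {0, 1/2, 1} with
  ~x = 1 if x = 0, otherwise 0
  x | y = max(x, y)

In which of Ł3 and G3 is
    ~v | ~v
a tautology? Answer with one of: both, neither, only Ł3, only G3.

neither

In Ł3: at v = 1/2 the value is 1/2 — not a tautology.
In G3: at v = 1/2 the value is 0 — not a tautology.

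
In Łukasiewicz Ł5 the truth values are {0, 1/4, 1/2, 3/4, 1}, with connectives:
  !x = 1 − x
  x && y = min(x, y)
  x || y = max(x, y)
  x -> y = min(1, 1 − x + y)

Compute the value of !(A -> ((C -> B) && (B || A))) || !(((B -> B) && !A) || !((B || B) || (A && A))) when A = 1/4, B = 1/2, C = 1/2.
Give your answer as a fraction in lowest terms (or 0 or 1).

C -> B = 1/2 -> 1/2 = 1
B || A = 1/2 || 1/4 = 1/2
(C -> B) && (B || A) = 1 && 1/2 = 1/2
A -> ((C -> B) && (B || A)) = 1/4 -> 1/2 = 1
!(A -> ((C -> B) && (B || A))) = !1 = 0
B -> B = 1/2 -> 1/2 = 1
!A = !1/4 = 3/4
(B -> B) && !A = 1 && 3/4 = 3/4
B || B = 1/2 || 1/2 = 1/2
A && A = 1/4 && 1/4 = 1/4
(B || B) || (A && A) = 1/2 || 1/4 = 1/2
!((B || B) || (A && A)) = !1/2 = 1/2
((B -> B) && !A) || !((B || B) || (A && A)) = 3/4 || 1/2 = 3/4
!(((B -> B) && !A) || !((B || B) || (A && A))) = !3/4 = 1/4
!(A -> ((C -> B) && (B || A))) || !(((B -> B) && !A) || !((B || B) || (A && A))) = 0 || 1/4 = 1/4

1/4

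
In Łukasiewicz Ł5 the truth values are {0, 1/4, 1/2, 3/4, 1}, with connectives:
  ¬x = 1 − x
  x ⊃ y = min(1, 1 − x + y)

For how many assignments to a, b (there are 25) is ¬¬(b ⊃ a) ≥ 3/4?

19

value 1: 15 assignments (counts)
value 3/4: 4 assignments (counts)
value 1/2: 3 assignments
value 1/4: 2 assignments
value 0: 1 assignment
So 19 of the 25 assignments meet the threshold.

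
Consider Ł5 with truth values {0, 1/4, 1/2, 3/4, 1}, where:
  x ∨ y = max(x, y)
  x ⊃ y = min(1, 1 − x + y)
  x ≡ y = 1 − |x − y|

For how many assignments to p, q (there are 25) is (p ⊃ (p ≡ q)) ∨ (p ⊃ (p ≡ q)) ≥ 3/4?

value 1: 19 assignments (counts)
value 3/4: 2 assignments (counts)
value 1/2: 2 assignments
value 1/4: 1 assignment
value 0: 1 assignment
So 21 of the 25 assignments meet the threshold.

21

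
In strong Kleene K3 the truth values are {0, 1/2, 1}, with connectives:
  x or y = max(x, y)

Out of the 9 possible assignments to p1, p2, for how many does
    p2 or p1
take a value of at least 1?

5

p1 = 0, p2 = 0 ↦ 0  <
p1 = 0, p2 = 1/2 ↦ 1/2  <
p1 = 0, p2 = 1 ↦ 1  ≥
p1 = 1/2, p2 = 0 ↦ 1/2  <
p1 = 1/2, p2 = 1/2 ↦ 1/2  <
p1 = 1/2, p2 = 1 ↦ 1  ≥
p1 = 1, p2 = 0 ↦ 1  ≥
p1 = 1, p2 = 1/2 ↦ 1  ≥
p1 = 1, p2 = 1 ↦ 1  ≥
So 5 of the 9 assignments meet the threshold.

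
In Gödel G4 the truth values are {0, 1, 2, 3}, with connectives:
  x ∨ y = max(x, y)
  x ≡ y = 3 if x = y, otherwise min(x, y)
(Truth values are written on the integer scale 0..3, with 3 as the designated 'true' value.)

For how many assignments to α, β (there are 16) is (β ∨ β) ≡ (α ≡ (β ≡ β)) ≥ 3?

4

α = 0, β = 0 ↦ 3  ≥
α = 0, β = 1 ↦ 0  <
α = 0, β = 2 ↦ 0  <
α = 0, β = 3 ↦ 0  <
α = 1, β = 0 ↦ 0  <
α = 1, β = 1 ↦ 3  ≥
α = 1, β = 2 ↦ 1  <
α = 1, β = 3 ↦ 1  <
α = 2, β = 0 ↦ 0  <
α = 2, β = 1 ↦ 1  <
α = 2, β = 2 ↦ 3  ≥
α = 2, β = 3 ↦ 2  <
α = 3, β = 0 ↦ 0  <
α = 3, β = 1 ↦ 1  <
α = 3, β = 2 ↦ 2  <
α = 3, β = 3 ↦ 3  ≥
So 4 of the 16 assignments meet the threshold.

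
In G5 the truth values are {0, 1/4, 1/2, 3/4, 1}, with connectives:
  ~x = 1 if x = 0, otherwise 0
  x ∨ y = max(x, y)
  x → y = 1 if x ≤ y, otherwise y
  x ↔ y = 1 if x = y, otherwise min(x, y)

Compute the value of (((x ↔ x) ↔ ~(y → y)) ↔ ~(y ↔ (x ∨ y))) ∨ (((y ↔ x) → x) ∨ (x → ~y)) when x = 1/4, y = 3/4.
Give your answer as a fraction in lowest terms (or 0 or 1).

x ↔ x = 1/4 ↔ 1/4 = 1
y → y = 3/4 → 3/4 = 1
~(y → y) = ~1 = 0
(x ↔ x) ↔ ~(y → y) = 1 ↔ 0 = 0
x ∨ y = 1/4 ∨ 3/4 = 3/4
y ↔ (x ∨ y) = 3/4 ↔ 3/4 = 1
~(y ↔ (x ∨ y)) = ~1 = 0
((x ↔ x) ↔ ~(y → y)) ↔ ~(y ↔ (x ∨ y)) = 0 ↔ 0 = 1
y ↔ x = 3/4 ↔ 1/4 = 1/4
(y ↔ x) → x = 1/4 → 1/4 = 1
~y = ~3/4 = 0
x → ~y = 1/4 → 0 = 0
((y ↔ x) → x) ∨ (x → ~y) = 1 ∨ 0 = 1
(((x ↔ x) ↔ ~(y → y)) ↔ ~(y ↔ (x ∨ y))) ∨ (((y ↔ x) → x) ∨ (x → ~y)) = 1 ∨ 1 = 1

1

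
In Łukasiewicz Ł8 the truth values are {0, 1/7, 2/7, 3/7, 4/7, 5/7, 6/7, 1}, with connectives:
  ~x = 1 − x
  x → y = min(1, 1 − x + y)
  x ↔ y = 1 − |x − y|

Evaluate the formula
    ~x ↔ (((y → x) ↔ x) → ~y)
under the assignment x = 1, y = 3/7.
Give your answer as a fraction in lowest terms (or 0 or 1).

3/7

~x = ~1 = 0
y → x = 3/7 → 1 = 1
(y → x) ↔ x = 1 ↔ 1 = 1
~y = ~3/7 = 4/7
((y → x) ↔ x) → ~y = 1 → 4/7 = 4/7
~x ↔ (((y → x) ↔ x) → ~y) = 0 ↔ 4/7 = 3/7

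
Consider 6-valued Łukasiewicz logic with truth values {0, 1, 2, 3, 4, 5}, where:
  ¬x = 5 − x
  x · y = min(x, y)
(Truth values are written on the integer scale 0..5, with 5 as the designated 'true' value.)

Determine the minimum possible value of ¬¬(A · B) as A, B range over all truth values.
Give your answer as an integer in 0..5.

Take A = 0, B = 0:
A · B = 0 · 0 = 0
¬(A · B) = ¬0 = 5
¬¬(A · B) = ¬5 = 0
No assignment yields a value below 0, so this is the minimum.

0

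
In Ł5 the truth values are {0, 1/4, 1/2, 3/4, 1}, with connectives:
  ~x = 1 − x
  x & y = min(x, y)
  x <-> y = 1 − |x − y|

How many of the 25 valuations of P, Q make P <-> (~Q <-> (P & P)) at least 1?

7

value 1: 7 assignments (counts)
value 3/4: 7 assignments
value 1/2: 6 assignments
value 1/4: 3 assignments
value 0: 2 assignments
So 7 of the 25 assignments meet the threshold.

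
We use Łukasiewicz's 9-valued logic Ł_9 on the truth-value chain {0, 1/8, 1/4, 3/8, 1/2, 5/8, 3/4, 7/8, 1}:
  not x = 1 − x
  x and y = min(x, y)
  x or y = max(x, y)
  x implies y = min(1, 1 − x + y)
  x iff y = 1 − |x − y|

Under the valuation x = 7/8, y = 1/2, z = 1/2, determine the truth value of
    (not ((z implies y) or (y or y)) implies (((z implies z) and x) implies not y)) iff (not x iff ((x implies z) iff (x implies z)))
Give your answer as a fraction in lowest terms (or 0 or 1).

z implies y = 1/2 implies 1/2 = 1
y or y = 1/2 or 1/2 = 1/2
(z implies y) or (y or y) = 1 or 1/2 = 1
not ((z implies y) or (y or y)) = not 1 = 0
z implies z = 1/2 implies 1/2 = 1
(z implies z) and x = 1 and 7/8 = 7/8
not y = not 1/2 = 1/2
((z implies z) and x) implies not y = 7/8 implies 1/2 = 5/8
not ((z implies y) or (y or y)) implies (((z implies z) and x) implies not y) = 0 implies 5/8 = 1
not x = not 7/8 = 1/8
x implies z = 7/8 implies 1/2 = 5/8
x implies z = 7/8 implies 1/2 = 5/8
(x implies z) iff (x implies z) = 5/8 iff 5/8 = 1
not x iff ((x implies z) iff (x implies z)) = 1/8 iff 1 = 1/8
(not ((z implies y) or (y or y)) implies (((z implies z) and x) implies not y)) iff (not x iff ((x implies z) iff (x implies z))) = 1 iff 1/8 = 1/8

1/8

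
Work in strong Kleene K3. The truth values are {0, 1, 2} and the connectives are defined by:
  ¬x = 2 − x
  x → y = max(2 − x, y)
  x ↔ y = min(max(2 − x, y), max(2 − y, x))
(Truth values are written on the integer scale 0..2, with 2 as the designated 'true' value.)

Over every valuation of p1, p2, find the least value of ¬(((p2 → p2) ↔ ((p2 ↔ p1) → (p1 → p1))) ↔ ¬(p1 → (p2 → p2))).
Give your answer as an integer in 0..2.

Take p1 = 0, p2 = 1:
p2 → p2 = 1 → 1 = 1
p2 ↔ p1 = 1 ↔ 0 = 1
p1 → p1 = 0 → 0 = 2
(p2 ↔ p1) → (p1 → p1) = 1 → 2 = 2
(p2 → p2) ↔ ((p2 ↔ p1) → (p1 → p1)) = 1 ↔ 2 = 1
p2 → p2 = 1 → 1 = 1
p1 → (p2 → p2) = 0 → 1 = 2
¬(p1 → (p2 → p2)) = ¬2 = 0
((p2 → p2) ↔ ((p2 ↔ p1) → (p1 → p1))) ↔ ¬(p1 → (p2 → p2)) = 1 ↔ 0 = 1
¬(((p2 → p2) ↔ ((p2 ↔ p1) → (p1 → p1))) ↔ ¬(p1 → (p2 → p2))) = ¬1 = 1
No assignment yields a value below 1, so this is the minimum.

1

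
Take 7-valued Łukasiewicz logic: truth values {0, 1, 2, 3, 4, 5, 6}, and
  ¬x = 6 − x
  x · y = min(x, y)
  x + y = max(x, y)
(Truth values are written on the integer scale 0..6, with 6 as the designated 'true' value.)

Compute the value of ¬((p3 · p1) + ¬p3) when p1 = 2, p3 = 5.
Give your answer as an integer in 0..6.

p3 · p1 = 5 · 2 = 2
¬p3 = ¬5 = 1
(p3 · p1) + ¬p3 = 2 + 1 = 2
¬((p3 · p1) + ¬p3) = ¬2 = 4

4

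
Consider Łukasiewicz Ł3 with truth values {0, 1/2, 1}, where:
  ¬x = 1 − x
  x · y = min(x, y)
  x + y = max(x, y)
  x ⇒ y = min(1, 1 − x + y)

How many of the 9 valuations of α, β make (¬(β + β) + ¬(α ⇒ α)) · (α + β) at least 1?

α = 0, β = 0 ↦ 0  <
α = 0, β = 1/2 ↦ 1/2  <
α = 0, β = 1 ↦ 0  <
α = 1/2, β = 0 ↦ 1/2  <
α = 1/2, β = 1/2 ↦ 1/2  <
α = 1/2, β = 1 ↦ 0  <
α = 1, β = 0 ↦ 1  ≥
α = 1, β = 1/2 ↦ 1/2  <
α = 1, β = 1 ↦ 0  <
So 1 of the 9 assignments meets the threshold.

1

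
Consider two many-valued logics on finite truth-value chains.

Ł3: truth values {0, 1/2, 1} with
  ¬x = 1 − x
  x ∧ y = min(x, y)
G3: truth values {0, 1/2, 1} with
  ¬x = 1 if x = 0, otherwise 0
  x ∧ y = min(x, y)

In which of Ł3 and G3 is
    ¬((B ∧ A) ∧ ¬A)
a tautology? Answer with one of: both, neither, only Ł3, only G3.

only G3

In Ł3: at A = 1/2, B = 1/2 the value is 1/2 — not a tautology.
In G3: every assignment gives 1 — tautology.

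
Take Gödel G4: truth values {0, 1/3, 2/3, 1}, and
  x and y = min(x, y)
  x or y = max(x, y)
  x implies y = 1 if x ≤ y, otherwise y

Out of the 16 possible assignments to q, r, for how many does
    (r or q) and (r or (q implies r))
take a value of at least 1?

4

q = 0, r = 0 ↦ 0  <
q = 0, r = 1/3 ↦ 1/3  <
q = 0, r = 2/3 ↦ 2/3  <
q = 0, r = 1 ↦ 1  ≥
q = 1/3, r = 0 ↦ 0  <
q = 1/3, r = 1/3 ↦ 1/3  <
q = 1/3, r = 2/3 ↦ 2/3  <
q = 1/3, r = 1 ↦ 1  ≥
q = 2/3, r = 0 ↦ 0  <
q = 2/3, r = 1/3 ↦ 1/3  <
q = 2/3, r = 2/3 ↦ 2/3  <
q = 2/3, r = 1 ↦ 1  ≥
q = 1, r = 0 ↦ 0  <
q = 1, r = 1/3 ↦ 1/3  <
q = 1, r = 2/3 ↦ 2/3  <
q = 1, r = 1 ↦ 1  ≥
So 4 of the 16 assignments meet the threshold.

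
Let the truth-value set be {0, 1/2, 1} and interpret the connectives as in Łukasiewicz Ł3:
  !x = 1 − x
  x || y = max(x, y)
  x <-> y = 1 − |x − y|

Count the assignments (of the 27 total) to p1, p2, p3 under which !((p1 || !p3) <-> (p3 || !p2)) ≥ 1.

value 1: 6 assignments (counts)
value 1/2: 10 assignments
value 0: 11 assignments
So 6 of the 27 assignments meet the threshold.

6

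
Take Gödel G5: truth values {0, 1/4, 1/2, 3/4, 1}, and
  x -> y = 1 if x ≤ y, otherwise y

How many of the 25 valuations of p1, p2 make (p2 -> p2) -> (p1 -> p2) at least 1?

15

value 1: 15 assignments (counts)
value 3/4: 1 assignment
value 1/2: 2 assignments
value 1/4: 3 assignments
value 0: 4 assignments
So 15 of the 25 assignments meet the threshold.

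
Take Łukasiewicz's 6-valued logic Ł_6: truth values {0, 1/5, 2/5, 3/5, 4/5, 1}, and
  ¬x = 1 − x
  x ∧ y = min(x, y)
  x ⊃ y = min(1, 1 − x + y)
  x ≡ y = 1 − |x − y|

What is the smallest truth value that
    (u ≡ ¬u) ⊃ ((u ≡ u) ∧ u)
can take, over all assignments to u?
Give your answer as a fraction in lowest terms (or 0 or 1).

3/5

Take u = 2/5:
¬u = ¬2/5 = 3/5
u ≡ ¬u = 2/5 ≡ 3/5 = 4/5
u ≡ u = 2/5 ≡ 2/5 = 1
(u ≡ u) ∧ u = 1 ∧ 2/5 = 2/5
(u ≡ ¬u) ⊃ ((u ≡ u) ∧ u) = 4/5 ⊃ 2/5 = 3/5
No assignment yields a value below 3/5, so this is the minimum.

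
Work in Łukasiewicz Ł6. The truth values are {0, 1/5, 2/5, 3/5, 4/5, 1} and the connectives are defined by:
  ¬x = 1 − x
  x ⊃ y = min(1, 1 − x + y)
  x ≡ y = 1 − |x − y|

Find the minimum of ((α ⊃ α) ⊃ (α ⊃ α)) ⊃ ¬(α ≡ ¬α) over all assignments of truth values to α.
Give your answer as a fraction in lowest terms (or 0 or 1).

Take α = 2/5:
α ⊃ α = 2/5 ⊃ 2/5 = 1
α ⊃ α = 2/5 ⊃ 2/5 = 1
(α ⊃ α) ⊃ (α ⊃ α) = 1 ⊃ 1 = 1
¬α = ¬2/5 = 3/5
α ≡ ¬α = 2/5 ≡ 3/5 = 4/5
¬(α ≡ ¬α) = ¬4/5 = 1/5
((α ⊃ α) ⊃ (α ⊃ α)) ⊃ ¬(α ≡ ¬α) = 1 ⊃ 1/5 = 1/5
No assignment yields a value below 1/5, so this is the minimum.

1/5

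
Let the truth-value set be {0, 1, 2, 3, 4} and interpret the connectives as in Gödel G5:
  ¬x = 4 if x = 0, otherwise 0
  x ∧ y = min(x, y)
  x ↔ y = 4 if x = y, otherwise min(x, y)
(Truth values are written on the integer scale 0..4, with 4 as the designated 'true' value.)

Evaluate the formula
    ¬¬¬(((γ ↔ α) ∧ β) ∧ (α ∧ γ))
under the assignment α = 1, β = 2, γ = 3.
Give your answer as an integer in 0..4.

γ ↔ α = 3 ↔ 1 = 1
(γ ↔ α) ∧ β = 1 ∧ 2 = 1
α ∧ γ = 1 ∧ 3 = 1
((γ ↔ α) ∧ β) ∧ (α ∧ γ) = 1 ∧ 1 = 1
¬(((γ ↔ α) ∧ β) ∧ (α ∧ γ)) = ¬1 = 0
¬¬(((γ ↔ α) ∧ β) ∧ (α ∧ γ)) = ¬0 = 4
¬¬¬(((γ ↔ α) ∧ β) ∧ (α ∧ γ)) = ¬4 = 0

0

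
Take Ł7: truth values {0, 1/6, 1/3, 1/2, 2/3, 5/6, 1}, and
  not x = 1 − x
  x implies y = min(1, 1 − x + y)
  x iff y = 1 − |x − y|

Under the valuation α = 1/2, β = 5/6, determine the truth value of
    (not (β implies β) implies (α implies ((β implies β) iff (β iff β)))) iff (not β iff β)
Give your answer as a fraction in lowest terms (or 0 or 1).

β implies β = 5/6 implies 5/6 = 1
not (β implies β) = not 1 = 0
β implies β = 5/6 implies 5/6 = 1
β iff β = 5/6 iff 5/6 = 1
(β implies β) iff (β iff β) = 1 iff 1 = 1
α implies ((β implies β) iff (β iff β)) = 1/2 implies 1 = 1
not (β implies β) implies (α implies ((β implies β) iff (β iff β))) = 0 implies 1 = 1
not β = not 5/6 = 1/6
not β iff β = 1/6 iff 5/6 = 1/3
(not (β implies β) implies (α implies ((β implies β) iff (β iff β)))) iff (not β iff β) = 1 iff 1/3 = 1/3

1/3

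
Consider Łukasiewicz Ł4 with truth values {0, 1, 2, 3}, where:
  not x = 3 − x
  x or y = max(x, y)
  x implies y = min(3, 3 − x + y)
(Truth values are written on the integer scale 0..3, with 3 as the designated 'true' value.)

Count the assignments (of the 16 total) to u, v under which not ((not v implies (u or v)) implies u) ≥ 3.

u = 0, v = 0 ↦ 0  <
u = 0, v = 1 ↦ 2  <
u = 0, v = 2 ↦ 3  ≥
u = 0, v = 3 ↦ 3  ≥
u = 1, v = 0 ↦ 0  <
u = 1, v = 1 ↦ 1  <
u = 1, v = 2 ↦ 2  <
u = 1, v = 3 ↦ 2  <
u = 2, v = 0 ↦ 0  <
u = 2, v = 1 ↦ 1  <
u = 2, v = 2 ↦ 1  <
u = 2, v = 3 ↦ 1  <
u = 3, v = 0 ↦ 0  <
u = 3, v = 1 ↦ 0  <
u = 3, v = 2 ↦ 0  <
u = 3, v = 3 ↦ 0  <
So 2 of the 16 assignments meet the threshold.

2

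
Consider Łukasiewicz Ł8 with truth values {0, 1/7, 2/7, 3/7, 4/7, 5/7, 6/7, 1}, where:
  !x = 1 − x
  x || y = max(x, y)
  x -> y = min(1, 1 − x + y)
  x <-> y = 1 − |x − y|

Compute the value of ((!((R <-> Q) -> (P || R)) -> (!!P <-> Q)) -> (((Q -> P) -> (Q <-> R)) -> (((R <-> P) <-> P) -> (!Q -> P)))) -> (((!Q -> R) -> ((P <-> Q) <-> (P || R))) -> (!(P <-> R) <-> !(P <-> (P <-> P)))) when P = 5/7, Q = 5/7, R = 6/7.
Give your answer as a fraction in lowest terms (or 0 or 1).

R <-> Q = 6/7 <-> 5/7 = 6/7
P || R = 5/7 || 6/7 = 6/7
(R <-> Q) -> (P || R) = 6/7 -> 6/7 = 1
!((R <-> Q) -> (P || R)) = !1 = 0
!P = !5/7 = 2/7
!!P = !2/7 = 5/7
!!P <-> Q = 5/7 <-> 5/7 = 1
!((R <-> Q) -> (P || R)) -> (!!P <-> Q) = 0 -> 1 = 1
Q -> P = 5/7 -> 5/7 = 1
Q <-> R = 5/7 <-> 6/7 = 6/7
(Q -> P) -> (Q <-> R) = 1 -> 6/7 = 6/7
R <-> P = 6/7 <-> 5/7 = 6/7
(R <-> P) <-> P = 6/7 <-> 5/7 = 6/7
!Q = !5/7 = 2/7
!Q -> P = 2/7 -> 5/7 = 1
((R <-> P) <-> P) -> (!Q -> P) = 6/7 -> 1 = 1
((Q -> P) -> (Q <-> R)) -> (((R <-> P) <-> P) -> (!Q -> P)) = 6/7 -> 1 = 1
(!((R <-> Q) -> (P || R)) -> (!!P <-> Q)) -> (((Q -> P) -> (Q <-> R)) -> (((R <-> P) <-> P) -> (!Q -> P))) = 1 -> 1 = 1
!Q = !5/7 = 2/7
!Q -> R = 2/7 -> 6/7 = 1
P <-> Q = 5/7 <-> 5/7 = 1
P || R = 5/7 || 6/7 = 6/7
(P <-> Q) <-> (P || R) = 1 <-> 6/7 = 6/7
(!Q -> R) -> ((P <-> Q) <-> (P || R)) = 1 -> 6/7 = 6/7
P <-> R = 5/7 <-> 6/7 = 6/7
!(P <-> R) = !6/7 = 1/7
P <-> P = 5/7 <-> 5/7 = 1
P <-> (P <-> P) = 5/7 <-> 1 = 5/7
!(P <-> (P <-> P)) = !5/7 = 2/7
!(P <-> R) <-> !(P <-> (P <-> P)) = 1/7 <-> 2/7 = 6/7
((!Q -> R) -> ((P <-> Q) <-> (P || R))) -> (!(P <-> R) <-> !(P <-> (P <-> P))) = 6/7 -> 6/7 = 1
((!((R <-> Q) -> (P || R)) -> (!!P <-> Q)) -> (((Q -> P) -> (Q <-> R)) -> (((R <-> P) <-> P) -> (!Q -> P)))) -> (((!Q -> R) -> ((P <-> Q) <-> (P || R))) -> (!(P <-> R) <-> !(P <-> (P <-> P)))) = 1 -> 1 = 1

1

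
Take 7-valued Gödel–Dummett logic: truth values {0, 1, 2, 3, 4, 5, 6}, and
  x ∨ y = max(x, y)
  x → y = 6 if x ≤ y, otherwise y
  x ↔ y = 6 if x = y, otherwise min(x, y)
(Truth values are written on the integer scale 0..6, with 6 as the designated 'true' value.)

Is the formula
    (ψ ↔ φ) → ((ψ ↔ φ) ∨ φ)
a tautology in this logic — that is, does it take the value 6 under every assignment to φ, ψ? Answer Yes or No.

At φ = 6, ψ = 3, for instance:
ψ ↔ φ = 3 ↔ 6 = 3
(ψ ↔ φ) ∨ φ = 3 ∨ 6 = 6
(ψ ↔ φ) → ((ψ ↔ φ) ∨ φ) = 3 → 6 = 6
and checking the remaining 48 assignments likewise gives ≥ 6 in every case.

Yes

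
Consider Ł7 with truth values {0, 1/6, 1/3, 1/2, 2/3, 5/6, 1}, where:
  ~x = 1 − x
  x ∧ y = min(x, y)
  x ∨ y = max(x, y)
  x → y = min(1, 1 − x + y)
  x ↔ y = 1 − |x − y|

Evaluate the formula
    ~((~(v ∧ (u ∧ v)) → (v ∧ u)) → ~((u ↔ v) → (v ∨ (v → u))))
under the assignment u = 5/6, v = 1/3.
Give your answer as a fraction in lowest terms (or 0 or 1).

2/3

u ∧ v = 5/6 ∧ 1/3 = 1/3
v ∧ (u ∧ v) = 1/3 ∧ 1/3 = 1/3
~(v ∧ (u ∧ v)) = ~1/3 = 2/3
v ∧ u = 1/3 ∧ 5/6 = 1/3
~(v ∧ (u ∧ v)) → (v ∧ u) = 2/3 → 1/3 = 2/3
u ↔ v = 5/6 ↔ 1/3 = 1/2
v → u = 1/3 → 5/6 = 1
v ∨ (v → u) = 1/3 ∨ 1 = 1
(u ↔ v) → (v ∨ (v → u)) = 1/2 → 1 = 1
~((u ↔ v) → (v ∨ (v → u))) = ~1 = 0
(~(v ∧ (u ∧ v)) → (v ∧ u)) → ~((u ↔ v) → (v ∨ (v → u))) = 2/3 → 0 = 1/3
~((~(v ∧ (u ∧ v)) → (v ∧ u)) → ~((u ↔ v) → (v ∨ (v → u)))) = ~1/3 = 2/3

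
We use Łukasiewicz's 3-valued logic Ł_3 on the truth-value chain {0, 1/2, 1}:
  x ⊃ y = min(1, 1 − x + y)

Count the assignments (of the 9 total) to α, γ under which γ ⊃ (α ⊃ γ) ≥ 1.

9

α = 0, γ = 0 ↦ 1  ≥
α = 0, γ = 1/2 ↦ 1  ≥
α = 0, γ = 1 ↦ 1  ≥
α = 1/2, γ = 0 ↦ 1  ≥
α = 1/2, γ = 1/2 ↦ 1  ≥
α = 1/2, γ = 1 ↦ 1  ≥
α = 1, γ = 0 ↦ 1  ≥
α = 1, γ = 1/2 ↦ 1  ≥
α = 1, γ = 1 ↦ 1  ≥
So 9 of the 9 assignments meet the threshold.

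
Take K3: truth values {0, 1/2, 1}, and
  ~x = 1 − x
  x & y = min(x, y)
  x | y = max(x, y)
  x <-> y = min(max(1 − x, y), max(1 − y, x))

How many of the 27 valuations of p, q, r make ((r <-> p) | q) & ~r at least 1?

5

value 1: 5 assignments (counts)
value 1/2: 12 assignments
value 0: 10 assignments
So 5 of the 27 assignments meet the threshold.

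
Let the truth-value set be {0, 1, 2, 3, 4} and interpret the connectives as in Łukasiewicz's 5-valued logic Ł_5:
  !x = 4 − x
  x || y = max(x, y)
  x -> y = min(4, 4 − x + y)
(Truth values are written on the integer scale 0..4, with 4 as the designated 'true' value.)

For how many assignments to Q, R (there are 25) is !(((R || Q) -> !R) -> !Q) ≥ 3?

4

value 4: 1 assignment (counts)
value 3: 3 assignments (counts)
value 2: 5 assignments
value 1: 5 assignments
value 0: 11 assignments
So 4 of the 25 assignments meet the threshold.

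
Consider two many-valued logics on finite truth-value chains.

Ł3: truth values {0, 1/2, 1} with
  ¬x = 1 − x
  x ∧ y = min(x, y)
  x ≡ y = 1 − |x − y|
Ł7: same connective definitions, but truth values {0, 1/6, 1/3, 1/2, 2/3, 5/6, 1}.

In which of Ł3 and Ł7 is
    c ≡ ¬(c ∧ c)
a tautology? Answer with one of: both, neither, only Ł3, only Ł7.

neither

In Ł3: at c = 0 the value is 0 — not a tautology.
In Ł7: at c = 0 the value is 0 — not a tautology.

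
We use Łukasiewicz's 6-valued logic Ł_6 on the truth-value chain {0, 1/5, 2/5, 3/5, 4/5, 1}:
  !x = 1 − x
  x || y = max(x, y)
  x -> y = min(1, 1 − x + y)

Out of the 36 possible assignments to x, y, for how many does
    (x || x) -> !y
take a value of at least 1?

value 1: 21 assignments (counts)
value 4/5: 5 assignments
value 3/5: 4 assignments
value 2/5: 3 assignments
value 1/5: 2 assignments
value 0: 1 assignment
So 21 of the 36 assignments meet the threshold.

21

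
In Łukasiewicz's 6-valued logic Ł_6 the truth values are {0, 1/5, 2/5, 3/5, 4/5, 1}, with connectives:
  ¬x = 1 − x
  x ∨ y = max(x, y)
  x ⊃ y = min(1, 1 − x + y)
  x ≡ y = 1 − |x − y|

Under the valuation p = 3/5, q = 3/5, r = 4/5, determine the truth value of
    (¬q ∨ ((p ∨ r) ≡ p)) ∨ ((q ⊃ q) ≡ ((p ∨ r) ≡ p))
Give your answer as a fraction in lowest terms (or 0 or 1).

¬q = ¬3/5 = 2/5
p ∨ r = 3/5 ∨ 4/5 = 4/5
(p ∨ r) ≡ p = 4/5 ≡ 3/5 = 4/5
¬q ∨ ((p ∨ r) ≡ p) = 2/5 ∨ 4/5 = 4/5
q ⊃ q = 3/5 ⊃ 3/5 = 1
p ∨ r = 3/5 ∨ 4/5 = 4/5
(p ∨ r) ≡ p = 4/5 ≡ 3/5 = 4/5
(q ⊃ q) ≡ ((p ∨ r) ≡ p) = 1 ≡ 4/5 = 4/5
(¬q ∨ ((p ∨ r) ≡ p)) ∨ ((q ⊃ q) ≡ ((p ∨ r) ≡ p)) = 4/5 ∨ 4/5 = 4/5

4/5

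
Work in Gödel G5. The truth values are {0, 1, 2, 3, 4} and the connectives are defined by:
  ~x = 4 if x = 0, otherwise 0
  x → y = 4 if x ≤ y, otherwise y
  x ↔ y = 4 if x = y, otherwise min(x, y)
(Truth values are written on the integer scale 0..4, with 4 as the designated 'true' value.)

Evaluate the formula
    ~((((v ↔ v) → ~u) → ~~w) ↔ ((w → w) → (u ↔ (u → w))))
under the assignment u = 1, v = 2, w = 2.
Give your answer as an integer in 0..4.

v ↔ v = 2 ↔ 2 = 4
~u = ~1 = 0
(v ↔ v) → ~u = 4 → 0 = 0
~w = ~2 = 0
~~w = ~0 = 4
((v ↔ v) → ~u) → ~~w = 0 → 4 = 4
w → w = 2 → 2 = 4
u → w = 1 → 2 = 4
u ↔ (u → w) = 1 ↔ 4 = 1
(w → w) → (u ↔ (u → w)) = 4 → 1 = 1
(((v ↔ v) → ~u) → ~~w) ↔ ((w → w) → (u ↔ (u → w))) = 4 ↔ 1 = 1
~((((v ↔ v) → ~u) → ~~w) ↔ ((w → w) → (u ↔ (u → w)))) = ~1 = 0

0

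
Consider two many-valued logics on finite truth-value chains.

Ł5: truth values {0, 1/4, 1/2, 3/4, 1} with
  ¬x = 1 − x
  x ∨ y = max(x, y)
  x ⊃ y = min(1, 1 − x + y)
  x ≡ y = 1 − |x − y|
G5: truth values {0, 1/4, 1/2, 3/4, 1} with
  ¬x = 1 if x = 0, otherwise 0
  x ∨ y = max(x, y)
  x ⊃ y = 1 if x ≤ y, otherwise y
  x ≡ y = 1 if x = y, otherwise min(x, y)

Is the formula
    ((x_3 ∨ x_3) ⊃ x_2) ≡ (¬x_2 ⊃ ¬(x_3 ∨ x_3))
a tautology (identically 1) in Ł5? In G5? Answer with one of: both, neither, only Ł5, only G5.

only Ł5

In Ł5: every assignment gives 1 — tautology.
In G5: at x_2 = 1/4, x_3 = 1/2 the value is 1/4 — not a tautology.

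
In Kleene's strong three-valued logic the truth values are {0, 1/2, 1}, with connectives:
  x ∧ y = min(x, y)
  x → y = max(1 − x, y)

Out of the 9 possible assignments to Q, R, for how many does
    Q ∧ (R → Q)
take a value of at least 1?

3

Q = 0, R = 0 ↦ 0  <
Q = 0, R = 1/2 ↦ 0  <
Q = 0, R = 1 ↦ 0  <
Q = 1/2, R = 0 ↦ 1/2  <
Q = 1/2, R = 1/2 ↦ 1/2  <
Q = 1/2, R = 1 ↦ 1/2  <
Q = 1, R = 0 ↦ 1  ≥
Q = 1, R = 1/2 ↦ 1  ≥
Q = 1, R = 1 ↦ 1  ≥
So 3 of the 9 assignments meet the threshold.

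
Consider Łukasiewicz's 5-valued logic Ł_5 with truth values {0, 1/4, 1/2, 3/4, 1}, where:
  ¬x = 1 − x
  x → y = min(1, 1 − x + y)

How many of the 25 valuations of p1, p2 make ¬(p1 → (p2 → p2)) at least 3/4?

0

value 0: 25 assignments
So 0 of the 25 assignments meet the threshold.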